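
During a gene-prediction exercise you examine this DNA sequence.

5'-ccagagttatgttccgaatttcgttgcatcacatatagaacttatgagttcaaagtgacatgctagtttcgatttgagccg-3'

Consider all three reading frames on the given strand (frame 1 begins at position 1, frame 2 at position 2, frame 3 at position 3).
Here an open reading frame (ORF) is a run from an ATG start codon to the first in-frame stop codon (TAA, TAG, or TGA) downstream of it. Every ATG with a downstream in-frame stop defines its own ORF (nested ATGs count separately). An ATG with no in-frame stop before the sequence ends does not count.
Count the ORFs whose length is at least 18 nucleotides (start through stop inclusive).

2

Frame 1: CCA GAG TTA TGT TCC GAA TTT CGT TGC ATC ACA TAT AGA ACT TAT GAG TTC AAA GTG ACA TGC TAG TTT CGA TTT GAG CCG — no ATG→stop ORF.
Frame 2: CAG AGT TAT GTT CCG AAT TTC GTT GCA TCA CAT ATA GAA CTT ATG AGT TCA AAG TGA CAT GCT AGT TTC GAT TTG AGC — ATG at 44, stop TGA at 56 → 15 nt.
Frame 3: AGA GTT ATG TTC CGA ATT TCG TTG CAT CAC ATA TAG AAC TTA TGA GTT CAA AGT GAC ATG CTA GTT TCG ATT TGA GCC — ATG at 9, stop TAG at 36 → 30 nt; ATG at 60, stop TGA at 75 → 18 nt.
ORFs ≥ 18 nucleotides: frame 3 9–38 (30 nucleotides), frame 3 60–77 (18 nucleotides). Count = 2.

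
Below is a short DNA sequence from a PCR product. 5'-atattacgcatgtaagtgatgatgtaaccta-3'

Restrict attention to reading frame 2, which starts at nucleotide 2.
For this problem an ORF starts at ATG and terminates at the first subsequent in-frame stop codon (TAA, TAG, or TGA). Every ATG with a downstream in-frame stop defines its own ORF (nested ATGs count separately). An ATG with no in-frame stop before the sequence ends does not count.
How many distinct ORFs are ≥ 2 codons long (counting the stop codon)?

0

Frame 2: TAT TAC GCA TGT AAG TGA TGA TGT AAC CTA — no ATG→stop ORF.
No ORF reaches 2 codons. Count = 0.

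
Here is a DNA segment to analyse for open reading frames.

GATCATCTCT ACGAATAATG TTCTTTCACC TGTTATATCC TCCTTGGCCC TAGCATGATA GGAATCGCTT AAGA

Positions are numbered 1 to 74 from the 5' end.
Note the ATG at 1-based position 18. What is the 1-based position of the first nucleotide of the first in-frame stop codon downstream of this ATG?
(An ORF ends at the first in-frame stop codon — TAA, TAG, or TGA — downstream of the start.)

51

Codons from position 18: ATG (18–20), TTC (21–23), TTT (24–26), CAC (27–29), CTG (30–32), TTA (33–35), TAT (36–38), CCT (39–41), CCT (42–44), TGG (45–47), CCC (48–50), TAG (51–53).
TAG is a stop codon; it begins at position 51.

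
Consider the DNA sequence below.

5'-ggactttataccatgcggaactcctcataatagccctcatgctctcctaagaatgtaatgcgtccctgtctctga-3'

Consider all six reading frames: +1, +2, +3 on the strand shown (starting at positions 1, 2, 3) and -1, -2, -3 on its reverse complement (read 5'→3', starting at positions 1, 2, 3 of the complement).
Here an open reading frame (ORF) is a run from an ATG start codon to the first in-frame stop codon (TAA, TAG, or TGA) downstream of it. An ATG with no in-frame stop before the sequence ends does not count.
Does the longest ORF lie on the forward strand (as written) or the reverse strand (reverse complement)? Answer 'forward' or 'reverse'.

Reverse complement (5'→3'): TCAGAGACAGGGACGCATTACATTCTTAGGAGAGCATGAGGGCTATTATGAGGAGTTCCGCATGGTATAAAGTCC
Frame +1: GGA CTT TAT ACC ATG CGG AAC TCC TCA TAA TAG CCC TCA TGC TCT CCT AAG AAT GTA ATG CGT CCC TGT CTC TGA — ATG at 13, stop TAA at 28 → 18 nt; ATG at 58, stop TGA at 73 → 18 nt.
Frame +2: GAC TTT ATA CCA TGC GGA ACT CCT CAT AAT AGC CCT CAT GCT CTC CTA AGA ATG TAA TGC GTC CCT GTC TCT — ATG at 53, stop TAA at 56 → 6 nt.
Frame +3: ACT TTA TAC CAT GCG GAA CTC CTC ATA ATA GCC CTC ATG CTC TCC TAA GAA TGT AAT GCG TCC CTG TCT CTG — ATG at 39, stop TAA at 48 → 12 nt.
Frame -1: TCA GAG ACA GGG ACG CAT TAC ATT CTT AGG AGA GCA TGA GGG CTA TTA TGA GGA GTT CCG CAT GGT ATA AAG TCC — no ATG→stop ORF.
Frame -2: CAG AGA CAG GGA CGC ATT ACA TTC TTA GGA GAG CAT GAG GGC TAT TAT GAG GAG TTC CGC ATG GTA TAA AGT — ATG at 62, stop TAA at 68 → 9 nt.
Frame -3: AGA GAC AGG GAC GCA TTA CAT TCT TAG GAG AGC ATG AGG GCT ATT ATG AGG AGT TCC GCA TGG TAT AAA GTC — no ATG→stop ORF.
Forward-strand max 18 nt; reverse-strand max 9 nt. The forward strand has the longer ORF.

forward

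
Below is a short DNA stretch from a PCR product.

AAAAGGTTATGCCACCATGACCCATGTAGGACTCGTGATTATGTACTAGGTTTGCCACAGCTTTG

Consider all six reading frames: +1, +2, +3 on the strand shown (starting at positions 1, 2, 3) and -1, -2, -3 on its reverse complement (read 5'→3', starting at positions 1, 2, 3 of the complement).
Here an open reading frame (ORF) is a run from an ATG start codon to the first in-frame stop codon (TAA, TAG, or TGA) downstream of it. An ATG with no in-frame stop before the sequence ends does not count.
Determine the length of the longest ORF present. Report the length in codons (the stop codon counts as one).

11

Reverse complement (5'→3'): CAAAGCTGTGGCAAACCTAGTACATAATCACGAGTCCTACATGGGTCATGGTGGCATAACCTTTT
Frame +1: AAA AGG TTA TGC CAC CAT GAC CCA TGT AGG ACT CGT GAT TAT GTA CTA GGT TTG CCA CAG CTT — no ATG→stop ORF.
Frame +2: AAA GGT TAT GCC ACC ATG ACC CAT GTA GGA CTC GTG ATT ATG TAC TAG GTT TGC CAC AGC TTT — ATG at 17, stop TAG at 47 → 33 nt; ATG at 41, stop TAG at 47 → 9 nt.
Frame +3: AAG GTT ATG CCA CCA TGA CCC ATG TAG GAC TCG TGA TTA TGT ACT AGG TTT GCC ACA GCT TTG — ATG at 9, stop TGA at 18 → 12 nt; ATG at 24, stop TAG at 27 → 6 nt.
Frame -1: CAA AGC TGT GGC AAA CCT AGT ACA TAA TCA CGA GTC CTA CAT GGG TCA TGG TGG CAT AAC CTT — no ATG→stop ORF.
Frame -2: AAA GCT GTG GCA AAC CTA GTA CAT AAT CAC GAG TCC TAC ATG GGT CAT GGT GGC ATA ACC TTT — no ATG→stop ORF.
Frame -3: AAG CTG TGG CAA ACC TAG TAC ATA ATC ACG AGT CCT ACA TGG GTC ATG GTG GCA TAA CCT TTT — ATG at 48, stop TAA at 57 → 12 nt.
Longest: frame +2, positions 17–49, 33 nt = 11 codons = 10 aa. → 11 codons.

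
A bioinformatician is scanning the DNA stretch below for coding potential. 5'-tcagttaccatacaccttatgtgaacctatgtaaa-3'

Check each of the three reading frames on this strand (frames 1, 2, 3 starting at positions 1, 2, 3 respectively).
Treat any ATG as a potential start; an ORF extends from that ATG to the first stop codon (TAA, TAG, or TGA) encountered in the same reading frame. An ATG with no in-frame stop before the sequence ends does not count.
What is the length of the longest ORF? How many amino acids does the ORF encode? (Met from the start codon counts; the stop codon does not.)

Frame 1: TCA GTT ACC ATA CAC CTT ATG TGA ACC TAT GTA — ATG at 19, stop TGA at 22 → 6 nt.
Frame 2: CAG TTA CCA TAC ACC TTA TGT GAA CCT ATG TAA — ATG at 29, stop TAA at 32 → 6 nt.
Frame 3: AGT TAC CAT ACA CCT TAT GTG AAC CTA TGT AAA — no ATG→stop ORF.
Longest: frame 1, positions 19–24, 6 nt = 2 codons = 1 aa. → 1 amino acids.

1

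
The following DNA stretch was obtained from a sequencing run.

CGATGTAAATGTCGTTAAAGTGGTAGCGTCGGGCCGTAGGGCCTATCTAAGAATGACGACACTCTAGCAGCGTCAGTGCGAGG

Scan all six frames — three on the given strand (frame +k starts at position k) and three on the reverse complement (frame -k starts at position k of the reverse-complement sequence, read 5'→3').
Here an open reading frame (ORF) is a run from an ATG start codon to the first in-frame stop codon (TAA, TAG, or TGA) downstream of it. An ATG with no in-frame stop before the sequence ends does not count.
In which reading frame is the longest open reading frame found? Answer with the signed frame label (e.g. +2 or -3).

+3

Reverse complement (5'→3'): CCTCGCACTGACGCTGCTAGAGTGTCGTCATTCTTAGATAGGCCCTACGGCCCGACGCTACCACTTTAACGACATTTACATCG
Frame +1: CGA TGT AAA TGT CGT TAA AGT GGT AGC GTC GGG CCG TAG GGC CTA TCT AAG AAT GAC GAC ACT CTA GCA GCG TCA GTG CGA — no ATG→stop ORF.
Frame +2: GAT GTA AAT GTC GTT AAA GTG GTA GCG TCG GGC CGT AGG GCC TAT CTA AGA ATG ACG ACA CTC TAG CAG CGT CAG TGC GAG — ATG at 53, stop TAG at 65 → 15 nt.
Frame +3: ATG TAA ATG TCG TTA AAG TGG TAG CGT CGG GCC GTA GGG CCT ATC TAA GAA TGA CGA CAC TCT AGC AGC GTC AGT GCG AGG — ATG at 3, stop TAA at 6 → 6 nt; ATG at 9, stop TAG at 24 → 18 nt.
Frame -1: CCT CGC ACT GAC GCT GCT AGA GTG TCG TCA TTC TTA GAT AGG CCC TAC GGC CCG ACG CTA CCA CTT TAA CGA CAT TTA CAT — no ATG→stop ORF.
Frame -2: CTC GCA CTG ACG CTG CTA GAG TGT CGT CAT TCT TAG ATA GGC CCT ACG GCC CGA CGC TAC CAC TTT AAC GAC ATT TAC ATC — no ATG→stop ORF.
Frame -3: TCG CAC TGA CGC TGC TAG AGT GTC GTC ATT CTT AGA TAG GCC CTA CGG CCC GAC GCT ACC ACT TTA ACG ACA TTT ACA TCG — no ATG→stop ORF.
Longest ORF is 18 nt in frame +3 (positions 9–26).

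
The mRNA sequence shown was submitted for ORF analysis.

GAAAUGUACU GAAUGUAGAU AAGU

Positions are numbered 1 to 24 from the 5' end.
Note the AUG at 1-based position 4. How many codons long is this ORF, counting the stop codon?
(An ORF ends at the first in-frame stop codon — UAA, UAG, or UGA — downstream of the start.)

Codons from position 4: AUG (4–6), UAC (7–9), UGA (10–12).
UGA is the first in-frame stop; that's 3 codons including the stop.

3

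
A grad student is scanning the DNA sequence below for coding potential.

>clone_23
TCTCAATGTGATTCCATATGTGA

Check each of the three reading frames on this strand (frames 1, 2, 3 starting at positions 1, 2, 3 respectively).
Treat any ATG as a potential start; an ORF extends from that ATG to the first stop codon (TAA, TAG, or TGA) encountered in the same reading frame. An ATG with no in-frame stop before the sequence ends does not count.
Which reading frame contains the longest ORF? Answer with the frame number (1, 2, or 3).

Frame 1: TCT CAA TGT GAT TCC ATA TGT — no ATG→stop ORF.
Frame 2: CTC AAT GTG ATT CCA TAT GTG — no ATG→stop ORF.
Frame 3: TCA ATG TGA TTC CAT ATG TGA — ATG at 6, stop TGA at 9 → 6 nt; ATG at 18, stop TGA at 21 → 6 nt.
Longest ORF is 6 nt in frame 3 (positions 6–11).

3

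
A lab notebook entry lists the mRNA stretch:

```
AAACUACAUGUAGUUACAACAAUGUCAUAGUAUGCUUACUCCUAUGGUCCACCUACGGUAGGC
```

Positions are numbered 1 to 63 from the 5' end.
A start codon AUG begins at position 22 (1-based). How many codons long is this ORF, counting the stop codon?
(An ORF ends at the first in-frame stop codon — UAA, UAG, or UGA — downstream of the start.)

Codons from position 22: AUG (22–24), UCA (25–27), UAG (28–30).
UAG is the first in-frame stop; that's 3 codons including the stop.

3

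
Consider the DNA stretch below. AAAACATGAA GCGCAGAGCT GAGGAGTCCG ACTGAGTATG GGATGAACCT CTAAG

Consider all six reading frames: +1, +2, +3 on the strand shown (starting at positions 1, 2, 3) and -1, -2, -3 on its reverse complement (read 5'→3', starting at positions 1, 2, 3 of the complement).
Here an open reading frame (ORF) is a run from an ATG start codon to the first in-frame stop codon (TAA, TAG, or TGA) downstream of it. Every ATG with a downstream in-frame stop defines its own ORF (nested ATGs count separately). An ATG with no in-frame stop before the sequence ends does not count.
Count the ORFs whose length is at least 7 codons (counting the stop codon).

Reverse complement (5'→3'): CTTAGAGGTTCATCCCATACTCAGTCGGACTCCTCAGCTCTGCGCTTCATGTTTT
Frame +1: AAA ACA TGA AGC GCA GAG CTG AGG AGT CCG ACT GAG TAT GGG ATG AAC CTC TAA — ATG at 43, stop TAA at 52 → 12 nt.
Frame +2: AAA CAT GAA GCG CAG AGC TGA GGA GTC CGA CTG AGT ATG GGA TGA ACC TCT AAG — ATG at 38, stop TGA at 44 → 9 nt.
Frame +3: AAC ATG AAG CGC AGA GCT GAG GAG TCC GAC TGA GTA TGG GAT GAA CCT CTA — ATG at 6, stop TGA at 33 → 30 nt.
Frame -1: CTT AGA GGT TCA TCC CAT ACT CAG TCG GAC TCC TCA GCT CTG CGC TTC ATG TTT — no ATG→stop ORF.
Frame -2: TTA GAG GTT CAT CCC ATA CTC AGT CGG ACT CCT CAG CTC TGC GCT TCA TGT TTT — no ATG→stop ORF.
Frame -3: TAG AGG TTC ATC CCA TAC TCA GTC GGA CTC CTC AGC TCT GCG CTT CAT GTT — no ATG→stop ORF.
ORFs ≥ 7 codons: frame +3 6–35 (10 codons). Count = 1.

1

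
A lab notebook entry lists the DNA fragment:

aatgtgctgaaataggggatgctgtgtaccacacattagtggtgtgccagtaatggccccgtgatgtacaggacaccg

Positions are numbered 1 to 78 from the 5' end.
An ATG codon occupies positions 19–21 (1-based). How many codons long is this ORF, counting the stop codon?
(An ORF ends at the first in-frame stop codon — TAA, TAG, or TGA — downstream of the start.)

7

Codons from position 19: ATG (19–21), CTG (22–24), TGT (25–27), ACC (28–30), ACA (31–33), CAT (34–36), TAG (37–39).
TAG is the first in-frame stop; that's 7 codons including the stop.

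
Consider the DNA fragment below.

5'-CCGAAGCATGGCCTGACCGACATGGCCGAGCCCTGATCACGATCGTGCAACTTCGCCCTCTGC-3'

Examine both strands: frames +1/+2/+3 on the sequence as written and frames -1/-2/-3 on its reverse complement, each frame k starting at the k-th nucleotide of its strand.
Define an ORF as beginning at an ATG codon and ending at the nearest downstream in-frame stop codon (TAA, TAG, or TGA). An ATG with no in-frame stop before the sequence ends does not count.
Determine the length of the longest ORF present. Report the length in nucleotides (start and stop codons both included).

15

Reverse complement (5'→3'): GCAGAGGGCGAAGTTGCACGATCGTGATCAGGGCTCGGCCATGTCGGTCAGGCCATGCTTCGG
Frame +1: CCG AAG CAT GGC CTG ACC GAC ATG GCC GAG CCC TGA TCA CGA TCG TGC AAC TTC GCC CTC TGC — ATG at 22, stop TGA at 34 → 15 nt.
Frame +2: CGA AGC ATG GCC TGA CCG ACA TGG CCG AGC CCT GAT CAC GAT CGT GCA ACT TCG CCC TCT — ATG at 8, stop TGA at 14 → 9 nt.
Frame +3: GAA GCA TGG CCT GAC CGA CAT GGC CGA GCC CTG ATC ACG ATC GTG CAA CTT CGC CCT CTG — no ATG→stop ORF.
Frame -1: GCA GAG GGC GAA GTT GCA CGA TCG TGA TCA GGG CTC GGC CAT GTC GGT CAG GCC ATG CTT CGG — no ATG→stop ORF.
Frame -2: CAG AGG GCG AAG TTG CAC GAT CGT GAT CAG GGC TCG GCC ATG TCG GTC AGG CCA TGC TTC — no ATG→stop ORF.
Frame -3: AGA GGG CGA AGT TGC ACG ATC GTG ATC AGG GCT CGG CCA TGT CGG TCA GGC CAT GCT TCG — no ATG→stop ORF.
Longest: frame +1, positions 22–36, 15 nt = 5 codons = 4 aa. → 15 nucleotides.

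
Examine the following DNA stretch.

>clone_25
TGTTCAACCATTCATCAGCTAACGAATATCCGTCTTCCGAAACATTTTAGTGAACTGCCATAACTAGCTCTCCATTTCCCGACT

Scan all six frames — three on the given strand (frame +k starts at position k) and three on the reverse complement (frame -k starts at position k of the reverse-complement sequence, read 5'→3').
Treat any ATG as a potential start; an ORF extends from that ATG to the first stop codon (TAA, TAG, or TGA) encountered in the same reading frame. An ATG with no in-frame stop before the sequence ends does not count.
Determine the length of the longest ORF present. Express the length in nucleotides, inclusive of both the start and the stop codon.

Reverse complement (5'→3'): AGTCGGGAAATGGAGAGCTAGTTATGGCAGTTCACTAAAATGTTTCGGAAGACGGATATTCGTTAGCTGATGAATGGTTGAACA
Frame +1: TGT TCA ACC ATT CAT CAG CTA ACG AAT ATC CGT CTT CCG AAA CAT TTT AGT GAA CTG CCA TAA CTA GCT CTC CAT TTC CCG ACT — no ATG→stop ORF.
Frame +2: GTT CAA CCA TTC ATC AGC TAA CGA ATA TCC GTC TTC CGA AAC ATT TTA GTG AAC TGC CAT AAC TAG CTC TCC ATT TCC CGA — no ATG→stop ORF.
Frame +3: TTC AAC CAT TCA TCA GCT AAC GAA TAT CCG TCT TCC GAA ACA TTT TAG TGA ACT GCC ATA ACT AGC TCT CCA TTT CCC GAC — no ATG→stop ORF.
Frame -1: AGT CGG GAA ATG GAG AGC TAG TTA TGG CAG TTC ACT AAA ATG TTT CGG AAG ACG GAT ATT CGT TAG CTG ATG AAT GGT TGA ACA — ATG at 10, stop TAG at 19 → 12 nt; ATG at 40, stop TAG at 64 → 27 nt; ATG at 70, stop TGA at 79 → 12 nt.
Frame -2: GTC GGG AAA TGG AGA GCT AGT TAT GGC AGT TCA CTA AAA TGT TTC GGA AGA CGG ATA TTC GTT AGC TGA TGA ATG GTT GAA — no ATG→stop ORF.
Frame -3: TCG GGA AAT GGA GAG CTA GTT ATG GCA GTT CAC TAA AAT GTT TCG GAA GAC GGA TAT TCG TTA GCT GAT GAA TGG TTG AAC — ATG at 24, stop TAA at 36 → 15 nt.
Longest: frame -1, positions 40–66, 27 nt = 9 codons = 8 aa. → 27 nucleotides.

27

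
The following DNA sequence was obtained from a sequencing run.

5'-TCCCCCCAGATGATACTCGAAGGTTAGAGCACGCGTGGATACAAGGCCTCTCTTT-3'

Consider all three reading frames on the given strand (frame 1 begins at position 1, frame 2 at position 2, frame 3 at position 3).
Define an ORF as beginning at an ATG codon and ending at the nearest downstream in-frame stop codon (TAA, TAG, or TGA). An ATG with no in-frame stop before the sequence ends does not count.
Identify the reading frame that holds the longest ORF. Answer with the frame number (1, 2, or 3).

Frame 1: TCC CCC CAG ATG ATA CTC GAA GGT TAG AGC ACG CGT GGA TAC AAG GCC TCT CTT — ATG at 10, stop TAG at 25 → 18 nt.
Frame 2: CCC CCC AGA TGA TAC TCG AAG GTT AGA GCA CGC GTG GAT ACA AGG CCT CTC TTT — no ATG→stop ORF.
Frame 3: CCC CCA GAT GAT ACT CGA AGG TTA GAG CAC GCG TGG ATA CAA GGC CTC TCT — no ATG→stop ORF.
Longest ORF is 18 nt in frame 1 (positions 10–27).

1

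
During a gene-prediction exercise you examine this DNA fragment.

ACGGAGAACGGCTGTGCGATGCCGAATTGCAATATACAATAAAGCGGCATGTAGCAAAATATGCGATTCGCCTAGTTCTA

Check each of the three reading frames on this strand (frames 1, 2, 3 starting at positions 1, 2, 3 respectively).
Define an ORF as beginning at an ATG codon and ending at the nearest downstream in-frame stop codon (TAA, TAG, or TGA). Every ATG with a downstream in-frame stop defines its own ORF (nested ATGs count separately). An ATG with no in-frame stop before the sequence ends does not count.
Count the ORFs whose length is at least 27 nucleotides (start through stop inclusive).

Frame 1: ACG GAG AAC GGC TGT GCG ATG CCG AAT TGC AAT ATA CAA TAA AGC GGC ATG TAG CAA AAT ATG CGA TTC GCC TAG TTC — ATG at 19, stop TAA at 40 → 24 nt; ATG at 49, stop TAG at 52 → 6 nt; ATG at 61, stop TAG at 73 → 15 nt.
Frame 2: CGG AGA ACG GCT GTG CGA TGC CGA ATT GCA ATA TAC AAT AAA GCG GCA TGT AGC AAA ATA TGC GAT TCG CCT AGT TCT — no ATG→stop ORF.
Frame 3: GGA GAA CGG CTG TGC GAT GCC GAA TTG CAA TAT ACA ATA AAG CGG CAT GTA GCA AAA TAT GCG ATT CGC CTA GTT CTA — no ATG→stop ORF.
No ORF reaches 27 nucleotides. Count = 0.

0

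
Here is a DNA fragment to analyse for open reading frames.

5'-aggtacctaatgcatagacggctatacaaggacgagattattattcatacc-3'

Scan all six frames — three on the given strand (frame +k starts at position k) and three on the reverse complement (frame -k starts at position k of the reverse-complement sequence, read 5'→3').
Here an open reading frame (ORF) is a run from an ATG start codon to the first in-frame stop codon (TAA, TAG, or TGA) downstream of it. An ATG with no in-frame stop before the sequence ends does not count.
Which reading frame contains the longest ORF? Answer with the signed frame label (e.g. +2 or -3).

-1

Reverse complement (5'→3'): GGTATGAATAATAATCTCGTCCTTGTATAGCCGTCTATGCATTAGGTACCT
Frame +1: AGG TAC CTA ATG CAT AGA CGG CTA TAC AAG GAC GAG ATT ATT ATT CAT ACC — no ATG→stop ORF.
Frame +2: GGT ACC TAA TGC ATA GAC GGC TAT ACA AGG ACG AGA TTA TTA TTC ATA — no ATG→stop ORF.
Frame +3: GTA CCT AAT GCA TAG ACG GCT ATA CAA GGA CGA GAT TAT TAT TCA TAC — no ATG→stop ORF.
Frame -1: GGT ATG AAT AAT AAT CTC GTC CTT GTA TAG CCG TCT ATG CAT TAG GTA CCT — ATG at 4, stop TAG at 28 → 27 nt; ATG at 37, stop TAG at 43 → 9 nt.
Frame -2: GTA TGA ATA ATA ATC TCG TCC TTG TAT AGC CGT CTA TGC ATT AGG TAC — no ATG→stop ORF.
Frame -3: TAT GAA TAA TAA TCT CGT CCT TGT ATA GCC GTC TAT GCA TTA GGT ACC — no ATG→stop ORF.
Longest ORF is 27 nt in frame -1 (positions 4–30).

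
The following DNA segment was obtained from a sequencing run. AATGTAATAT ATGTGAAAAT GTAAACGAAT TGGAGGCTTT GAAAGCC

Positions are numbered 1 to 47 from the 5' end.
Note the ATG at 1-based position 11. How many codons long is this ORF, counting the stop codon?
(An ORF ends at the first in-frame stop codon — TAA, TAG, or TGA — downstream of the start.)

2

Codons from position 11: ATG (11–13), TGA (14–16).
TGA is the first in-frame stop; that's 2 codons including the stop.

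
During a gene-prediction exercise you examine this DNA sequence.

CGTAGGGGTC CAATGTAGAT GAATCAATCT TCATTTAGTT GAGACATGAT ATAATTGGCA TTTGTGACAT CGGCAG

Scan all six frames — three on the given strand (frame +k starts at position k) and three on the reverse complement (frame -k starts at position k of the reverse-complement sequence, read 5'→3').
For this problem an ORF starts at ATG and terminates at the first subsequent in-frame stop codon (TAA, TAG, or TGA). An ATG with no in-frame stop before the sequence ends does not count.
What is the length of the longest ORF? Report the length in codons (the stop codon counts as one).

12

Reverse complement (5'→3'): CTGCCGATGTCACAAATGCCAATTATATCATGTCTCAACTAAATGAAGATTGATTCATCTACATTGGACCCCTACG
Frame +1: CGT AGG GGT CCA ATG TAG ATG AAT CAA TCT TCA TTT AGT TGA GAC ATG ATA TAA TTG GCA TTT GTG ACA TCG GCA — ATG at 13, stop TAG at 16 → 6 nt; ATG at 19, stop TGA at 40 → 24 nt; ATG at 46, stop TAA at 52 → 9 nt.
Frame +2: GTA GGG GTC CAA TGT AGA TGA ATC AAT CTT CAT TTA GTT GAG ACA TGA TAT AAT TGG CAT TTG TGA CAT CGG CAG — no ATG→stop ORF.
Frame +3: TAG GGG TCC AAT GTA GAT GAA TCA ATC TTC ATT TAG TTG AGA CAT GAT ATA ATT GGC ATT TGT GAC ATC GGC — no ATG→stop ORF.
Frame -1: CTG CCG ATG TCA CAA ATG CCA ATT ATA TCA TGT CTC AAC TAA ATG AAG ATT GAT TCA TCT ACA TTG GAC CCC TAC — ATG at 7, stop TAA at 40 → 36 nt; ATG at 16, stop TAA at 40 → 27 nt.
Frame -2: TGC CGA TGT CAC AAA TGC CAA TTA TAT CAT GTC TCA ACT AAA TGA AGA TTG ATT CAT CTA CAT TGG ACC CCT ACG — no ATG→stop ORF.
Frame -3: GCC GAT GTC ACA AAT GCC AAT TAT ATC ATG TCT CAA CTA AAT GAA GAT TGA TTC ATC TAC ATT GGA CCC CTA — ATG at 30, stop TGA at 51 → 24 nt.
Longest: frame -1, positions 7–42, 36 nt = 12 codons = 11 aa. → 12 codons.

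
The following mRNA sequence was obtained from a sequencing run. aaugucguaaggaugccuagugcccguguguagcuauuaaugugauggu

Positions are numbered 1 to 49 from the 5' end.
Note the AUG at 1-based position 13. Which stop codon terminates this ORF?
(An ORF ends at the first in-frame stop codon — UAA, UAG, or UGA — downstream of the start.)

Codons from position 13: AUG (13–15), CCU (16–18), AGU (19–21), GCC (22–24), CGU (25–27), GUG (28–30), UAG (31–33).
The first in-frame stop codon is UAG.

UAG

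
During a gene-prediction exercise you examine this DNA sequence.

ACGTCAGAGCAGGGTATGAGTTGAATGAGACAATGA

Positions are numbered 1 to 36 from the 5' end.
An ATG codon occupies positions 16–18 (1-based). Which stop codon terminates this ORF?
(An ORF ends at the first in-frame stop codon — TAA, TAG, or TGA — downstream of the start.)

Codons from position 16: ATG (16–18), AGT (19–21), TGA (22–24).
The first in-frame stop codon is TGA.

TGA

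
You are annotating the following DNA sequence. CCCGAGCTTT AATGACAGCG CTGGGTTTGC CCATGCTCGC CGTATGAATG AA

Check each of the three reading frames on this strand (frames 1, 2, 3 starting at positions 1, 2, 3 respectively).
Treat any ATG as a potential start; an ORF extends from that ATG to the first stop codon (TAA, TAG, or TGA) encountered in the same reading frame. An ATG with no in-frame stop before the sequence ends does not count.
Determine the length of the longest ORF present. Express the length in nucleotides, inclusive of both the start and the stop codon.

Frame 1: CCC GAG CTT TAA TGA CAG CGC TGG GTT TGC CCA TGC TCG CCG TAT GAA TGA — no ATG→stop ORF.
Frame 2: CCG AGC TTT AAT GAC AGC GCT GGG TTT GCC CAT GCT CGC CGT ATG AAT GAA — no ATG→stop ORF.
Frame 3: CGA GCT TTA ATG ACA GCG CTG GGT TTG CCC ATG CTC GCC GTA TGA ATG — ATG at 12, stop TGA at 45 → 36 nt; ATG at 33, stop TGA at 45 → 15 nt.
Longest: frame 3, positions 12–47, 36 nt = 12 codons = 11 aa. → 36 nucleotides.

36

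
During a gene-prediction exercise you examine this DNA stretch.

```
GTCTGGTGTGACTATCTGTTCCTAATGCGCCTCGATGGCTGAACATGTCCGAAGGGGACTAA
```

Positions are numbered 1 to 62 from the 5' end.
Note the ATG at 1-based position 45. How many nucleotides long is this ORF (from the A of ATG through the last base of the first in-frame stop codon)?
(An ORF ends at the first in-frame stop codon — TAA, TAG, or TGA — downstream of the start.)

Codons from position 45: ATG (45–47), TCC (48–50), GAA (51–53), GGG (54–56), GAC (57–59), TAA (60–62).
TAA is the first in-frame stop; ORF spans 45–62, 18 nucleotides.

18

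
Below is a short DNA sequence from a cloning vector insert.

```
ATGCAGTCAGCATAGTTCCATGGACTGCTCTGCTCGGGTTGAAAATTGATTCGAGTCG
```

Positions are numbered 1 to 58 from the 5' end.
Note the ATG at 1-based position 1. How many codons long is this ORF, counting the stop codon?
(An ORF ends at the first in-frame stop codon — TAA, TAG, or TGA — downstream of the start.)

5

Codons from position 1: ATG (1–3), CAG (4–6), TCA (7–9), GCA (10–12), TAG (13–15).
TAG is the first in-frame stop; that's 5 codons including the stop.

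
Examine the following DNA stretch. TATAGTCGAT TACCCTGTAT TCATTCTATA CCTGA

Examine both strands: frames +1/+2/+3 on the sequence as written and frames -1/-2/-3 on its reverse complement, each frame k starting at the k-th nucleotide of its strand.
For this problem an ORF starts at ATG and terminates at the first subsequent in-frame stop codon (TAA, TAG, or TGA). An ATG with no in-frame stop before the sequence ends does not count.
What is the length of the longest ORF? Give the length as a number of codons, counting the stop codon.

5

Reverse complement (5'→3'): TCAGGTATAGAATGAATACAGGGTAATCGACTATA
Frame +1: TAT AGT CGA TTA CCC TGT ATT CAT TCT ATA CCT — no ATG→stop ORF.
Frame +2: ATA GTC GAT TAC CCT GTA TTC ATT CTA TAC CTG — no ATG→stop ORF.
Frame +3: TAG TCG ATT ACC CTG TAT TCA TTC TAT ACC TGA — no ATG→stop ORF.
Frame -1: TCA GGT ATA GAA TGA ATA CAG GGT AAT CGA CTA — no ATG→stop ORF.
Frame -2: CAG GTA TAG AAT GAA TAC AGG GTA ATC GAC TAT — no ATG→stop ORF.
Frame -3: AGG TAT AGA ATG AAT ACA GGG TAA TCG ACT ATA — ATG at 12, stop TAA at 24 → 15 nt.
Longest: frame -3, positions 12–26, 15 nt = 5 codons = 4 aa. → 5 codons.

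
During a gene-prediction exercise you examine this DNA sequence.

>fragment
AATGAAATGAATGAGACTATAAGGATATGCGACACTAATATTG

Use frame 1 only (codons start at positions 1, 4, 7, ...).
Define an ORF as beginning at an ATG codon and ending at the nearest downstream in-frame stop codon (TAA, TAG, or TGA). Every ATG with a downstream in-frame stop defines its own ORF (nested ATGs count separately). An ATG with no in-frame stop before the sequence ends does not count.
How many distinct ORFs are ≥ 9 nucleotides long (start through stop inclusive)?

Frame 1: AAT GAA ATG AAT GAG ACT ATA AGG ATA TGC GAC ACT AAT ATT — no ATG→stop ORF.
No ORF reaches 9 nucleotides. Count = 0.

0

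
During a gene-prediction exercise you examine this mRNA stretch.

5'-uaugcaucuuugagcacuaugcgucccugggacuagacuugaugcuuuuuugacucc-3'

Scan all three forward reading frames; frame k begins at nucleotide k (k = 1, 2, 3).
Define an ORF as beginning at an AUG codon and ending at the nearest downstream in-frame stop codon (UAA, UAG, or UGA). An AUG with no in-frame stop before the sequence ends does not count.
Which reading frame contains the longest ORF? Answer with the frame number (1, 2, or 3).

1

Frame 1: UAU GCA UCU UUG AGC ACU AUG CGU CCC UGG GAC UAG ACU UGA UGC UUU UUU GAC UCC — AUG at 19, stop UAG at 34 → 18 nt.
Frame 2: AUG CAU CUU UGA GCA CUA UGC GUC CCU GGG ACU AGA CUU GAU GCU UUU UUG ACU — AUG at 2, stop UGA at 11 → 12 nt.
Frame 3: UGC AUC UUU GAG CAC UAU GCG UCC CUG GGA CUA GAC UUG AUG CUU UUU UGA CUC — AUG at 42, stop UGA at 51 → 12 nt.
Longest ORF is 18 nt in frame 1 (positions 19–36).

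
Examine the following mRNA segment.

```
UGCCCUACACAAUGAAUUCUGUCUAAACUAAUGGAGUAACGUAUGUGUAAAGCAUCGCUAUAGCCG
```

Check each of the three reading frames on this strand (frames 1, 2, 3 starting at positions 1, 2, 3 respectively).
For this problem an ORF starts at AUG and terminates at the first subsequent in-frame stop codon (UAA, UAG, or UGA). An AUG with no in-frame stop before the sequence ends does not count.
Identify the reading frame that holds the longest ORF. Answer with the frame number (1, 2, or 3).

Frame 1: UGC CCU ACA CAA UGA AUU CUG UCU AAA CUA AUG GAG UAA CGU AUG UGU AAA GCA UCG CUA UAG CCG — AUG at 31, stop UAA at 37 → 9 nt; AUG at 43, stop UAG at 61 → 21 nt.
Frame 2: GCC CUA CAC AAU GAA UUC UGU CUA AAC UAA UGG AGU AAC GUA UGU GUA AAG CAU CGC UAU AGC — no AUG→stop ORF.
Frame 3: CCC UAC ACA AUG AAU UCU GUC UAA ACU AAU GGA GUA ACG UAU GUG UAA AGC AUC GCU AUA GCC — AUG at 12, stop UAA at 24 → 15 nt.
Longest ORF is 21 nt in frame 1 (positions 43–63).

1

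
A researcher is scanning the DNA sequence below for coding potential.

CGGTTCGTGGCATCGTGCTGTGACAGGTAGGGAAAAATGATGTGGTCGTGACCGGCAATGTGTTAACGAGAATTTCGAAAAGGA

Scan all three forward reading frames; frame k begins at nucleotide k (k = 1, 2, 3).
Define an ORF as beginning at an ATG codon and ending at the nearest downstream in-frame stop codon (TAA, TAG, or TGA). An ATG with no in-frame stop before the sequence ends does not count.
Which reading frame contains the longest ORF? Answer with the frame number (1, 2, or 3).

1

Frame 1: CGG TTC GTG GCA TCG TGC TGT GAC AGG TAG GGA AAA ATG ATG TGG TCG TGA CCG GCA ATG TGT TAA CGA GAA TTT CGA AAA GGA — ATG at 37, stop TGA at 49 → 15 nt; ATG at 40, stop TGA at 49 → 12 nt; ATG at 58, stop TAA at 64 → 9 nt.
Frame 2: GGT TCG TGG CAT CGT GCT GTG ACA GGT AGG GAA AAA TGA TGT GGT CGT GAC CGG CAA TGT GTT AAC GAG AAT TTC GAA AAG — no ATG→stop ORF.
Frame 3: GTT CGT GGC ATC GTG CTG TGA CAG GTA GGG AAA AAT GAT GTG GTC GTG ACC GGC AAT GTG TTA ACG AGA ATT TCG AAA AGG — no ATG→stop ORF.
Longest ORF is 15 nt in frame 1 (positions 37–51).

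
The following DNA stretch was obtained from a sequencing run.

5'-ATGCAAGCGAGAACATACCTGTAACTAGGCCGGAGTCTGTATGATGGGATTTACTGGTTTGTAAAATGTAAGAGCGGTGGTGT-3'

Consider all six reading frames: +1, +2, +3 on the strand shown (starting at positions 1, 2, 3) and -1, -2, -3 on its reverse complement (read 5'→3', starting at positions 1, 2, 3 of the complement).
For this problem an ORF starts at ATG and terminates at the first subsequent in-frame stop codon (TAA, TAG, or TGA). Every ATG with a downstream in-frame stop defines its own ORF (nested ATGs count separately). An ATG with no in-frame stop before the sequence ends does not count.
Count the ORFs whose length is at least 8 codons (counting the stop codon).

Reverse complement (5'→3'): ACACCACCGCTCTTACATTTTACAAACCAGTAAATCCCATCATACAGACTCCGGCCTAGTTACAGGTATGTTCTCGCTTGCAT
Frame +1: ATG CAA GCG AGA ACA TAC CTG TAA CTA GGC CGG AGT CTG TAT GAT GGG ATT TAC TGG TTT GTA AAA TGT AAG AGC GGT GGT — ATG at 1, stop TAA at 22 → 24 nt.
Frame +2: TGC AAG CGA GAA CAT ACC TGT AAC TAG GCC GGA GTC TGT ATG ATG GGA TTT ACT GGT TTG TAA AAT GTA AGA GCG GTG GTG — ATG at 41, stop TAA at 62 → 24 nt; ATG at 44, stop TAA at 62 → 21 nt.
Frame +3: GCA AGC GAG AAC ATA CCT GTA ACT AGG CCG GAG TCT GTA TGA TGG GAT TTA CTG GTT TGT AAA ATG TAA GAG CGG TGG TGT — ATG at 66, stop TAA at 69 → 6 nt.
Frame -1: ACA CCA CCG CTC TTA CAT TTT ACA AAC CAG TAA ATC CCA TCA TAC AGA CTC CGG CCT AGT TAC AGG TAT GTT CTC GCT TGC — no ATG→stop ORF.
Frame -2: CAC CAC CGC TCT TAC ATT TTA CAA ACC AGT AAA TCC CAT CAT ACA GAC TCC GGC CTA GTT ACA GGT ATG TTC TCG CTT GCA — no ATG→stop ORF.
Frame -3: ACC ACC GCT CTT ACA TTT TAC AAA CCA GTA AAT CCC ATC ATA CAG ACT CCG GCC TAG TTA CAG GTA TGT TCT CGC TTG CAT — no ATG→stop ORF.
ORFs ≥ 8 codons: frame +1 1–24 (8 codons), frame +2 41–64 (8 codons). Count = 2.

2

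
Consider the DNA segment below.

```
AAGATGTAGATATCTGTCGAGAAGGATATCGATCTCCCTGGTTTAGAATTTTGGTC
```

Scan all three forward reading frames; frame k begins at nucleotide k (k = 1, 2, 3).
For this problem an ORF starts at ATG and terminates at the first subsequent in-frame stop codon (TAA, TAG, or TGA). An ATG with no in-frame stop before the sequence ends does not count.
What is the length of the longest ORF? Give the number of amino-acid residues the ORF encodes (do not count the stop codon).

Frame 1: AAG ATG TAG ATA TCT GTC GAG AAG GAT ATC GAT CTC CCT GGT TTA GAA TTT TGG — ATG at 4, stop TAG at 7 → 6 nt.
Frame 2: AGA TGT AGA TAT CTG TCG AGA AGG ATA TCG ATC TCC CTG GTT TAG AAT TTT GGT — no ATG→stop ORF.
Frame 3: GAT GTA GAT ATC TGT CGA GAA GGA TAT CGA TCT CCC TGG TTT AGA ATT TTG GTC — no ATG→stop ORF.
Longest: frame 1, positions 4–9, 6 nt = 2 codons = 1 aa. → 1 amino acids.

1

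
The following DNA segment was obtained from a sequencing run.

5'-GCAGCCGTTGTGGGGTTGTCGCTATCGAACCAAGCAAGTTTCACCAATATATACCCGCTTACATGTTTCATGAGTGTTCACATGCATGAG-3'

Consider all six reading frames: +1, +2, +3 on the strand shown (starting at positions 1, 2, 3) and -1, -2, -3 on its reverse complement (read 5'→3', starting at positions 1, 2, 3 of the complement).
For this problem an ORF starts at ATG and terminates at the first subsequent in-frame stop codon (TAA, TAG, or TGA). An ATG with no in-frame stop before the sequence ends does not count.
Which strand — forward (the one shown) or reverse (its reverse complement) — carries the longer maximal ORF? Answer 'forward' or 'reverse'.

Reverse complement (5'→3'): CTCATGCATGTGAACACTCATGAAACATGTAAGCGGGTATATATTGGTGAAACTTGCTTGGTTCGATAGCGACAACCCCACAACGGCTGC
Frame +1: GCA GCC GTT GTG GGG TTG TCG CTA TCG AAC CAA GCA AGT TTC ACC AAT ATA TAC CCG CTT ACA TGT TTC ATG AGT GTT CAC ATG CAT GAG — no ATG→stop ORF.
Frame +2: CAG CCG TTG TGG GGT TGT CGC TAT CGA ACC AAG CAA GTT TCA CCA ATA TAT ACC CGC TTA CAT GTT TCA TGA GTG TTC ACA TGC ATG — no ATG→stop ORF.
Frame +3: AGC CGT TGT GGG GTT GTC GCT ATC GAA CCA AGC AAG TTT CAC CAA TAT ATA CCC GCT TAC ATG TTT CAT GAG TGT TCA CAT GCA TGA — ATG at 63, stop TGA at 87 → 27 nt.
Frame -1: CTC ATG CAT GTG AAC ACT CAT GAA ACA TGT AAG CGG GTA TAT ATT GGT GAA ACT TGC TTG GTT CGA TAG CGA CAA CCC CAC AAC GGC TGC — ATG at 4, stop TAG at 67 → 66 nt.
Frame -2: TCA TGC ATG TGA ACA CTC ATG AAA CAT GTA AGC GGG TAT ATA TTG GTG AAA CTT GCT TGG TTC GAT AGC GAC AAC CCC ACA ACG GCT — ATG at 8, stop TGA at 11 → 6 nt.
Frame -3: CAT GCA TGT GAA CAC TCA TGA AAC ATG TAA GCG GGT ATA TAT TGG TGA AAC TTG CTT GGT TCG ATA GCG ACA ACC CCA CAA CGG CTG — ATG at 27, stop TAA at 30 → 6 nt.
Forward-strand max 27 nt; reverse-strand max 66 nt. The reverse strand has the longer ORF.

reverse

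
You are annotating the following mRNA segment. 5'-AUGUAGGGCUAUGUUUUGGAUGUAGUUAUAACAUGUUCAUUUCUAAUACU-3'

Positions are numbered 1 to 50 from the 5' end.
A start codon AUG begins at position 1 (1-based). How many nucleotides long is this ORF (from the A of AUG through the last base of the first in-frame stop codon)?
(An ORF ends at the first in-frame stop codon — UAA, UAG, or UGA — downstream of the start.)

Codons from position 1: AUG (1–3), UAG (4–6).
UAG is the first in-frame stop; ORF spans 1–6, 6 nucleotides.

6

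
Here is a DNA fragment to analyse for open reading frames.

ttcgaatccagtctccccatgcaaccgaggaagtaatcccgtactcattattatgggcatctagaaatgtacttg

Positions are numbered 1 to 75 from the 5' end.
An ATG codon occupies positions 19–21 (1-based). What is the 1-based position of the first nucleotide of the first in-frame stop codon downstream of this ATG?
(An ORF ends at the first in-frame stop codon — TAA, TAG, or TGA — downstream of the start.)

34

Codons from position 19: ATG (19–21), CAA (22–24), CCG (25–27), AGG (28–30), AAG (31–33), TAA (34–36).
TAA is a stop codon; it begins at position 34.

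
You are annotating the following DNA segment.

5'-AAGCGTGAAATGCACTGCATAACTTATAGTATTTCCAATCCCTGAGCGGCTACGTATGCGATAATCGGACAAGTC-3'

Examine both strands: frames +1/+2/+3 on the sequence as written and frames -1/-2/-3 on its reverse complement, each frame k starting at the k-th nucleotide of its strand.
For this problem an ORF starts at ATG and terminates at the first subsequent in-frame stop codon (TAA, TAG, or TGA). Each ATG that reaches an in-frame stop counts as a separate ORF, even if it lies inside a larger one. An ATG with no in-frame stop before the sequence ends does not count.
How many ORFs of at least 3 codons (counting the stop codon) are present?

Reverse complement (5'→3'): GACTTGTCCGATTATCGCATACGTAGCCGCTCAGGGATTGGAAATACTATAAGTTATGCAGTGCATTTCACGCTT
Frame +1: AAG CGT GAA ATG CAC TGC ATA ACT TAT AGT ATT TCC AAT CCC TGA GCG GCT ACG TAT GCG ATA ATC GGA CAA GTC — ATG at 10, stop TGA at 43 → 36 nt.
Frame +2: AGC GTG AAA TGC ACT GCA TAA CTT ATA GTA TTT CCA ATC CCT GAG CGG CTA CGT ATG CGA TAA TCG GAC AAG — ATG at 56, stop TAA at 62 → 9 nt.
Frame +3: GCG TGA AAT GCA CTG CAT AAC TTA TAG TAT TTC CAA TCC CTG AGC GGC TAC GTA TGC GAT AAT CGG ACA AGT — no ATG→stop ORF.
Frame -1: GAC TTG TCC GAT TAT CGC ATA CGT AGC CGC TCA GGG ATT GGA AAT ACT ATA AGT TAT GCA GTG CAT TTC ACG CTT — no ATG→stop ORF.
Frame -2: ACT TGT CCG ATT ATC GCA TAC GTA GCC GCT CAG GGA TTG GAA ATA CTA TAA GTT ATG CAG TGC ATT TCA CGC — no ATG→stop ORF.
Frame -3: CTT GTC CGA TTA TCG CAT ACG TAG CCG CTC AGG GAT TGG AAA TAC TAT AAG TTA TGC AGT GCA TTT CAC GCT — no ATG→stop ORF.
ORFs ≥ 3 codons: frame +1 10–45 (12 codons), frame +2 56–64 (3 codons). Count = 2.

2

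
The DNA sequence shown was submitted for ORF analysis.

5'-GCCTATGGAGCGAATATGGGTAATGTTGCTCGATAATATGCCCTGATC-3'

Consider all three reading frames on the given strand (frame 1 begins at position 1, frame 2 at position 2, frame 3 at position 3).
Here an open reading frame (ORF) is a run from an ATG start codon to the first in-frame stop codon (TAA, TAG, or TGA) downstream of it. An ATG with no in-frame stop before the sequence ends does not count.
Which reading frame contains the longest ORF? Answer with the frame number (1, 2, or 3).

Frame 1: GCC TAT GGA GCG AAT ATG GGT AAT GTT GCT CGA TAA TAT GCC CTG ATC — ATG at 16, stop TAA at 34 → 21 nt.
Frame 2: CCT ATG GAG CGA ATA TGG GTA ATG TTG CTC GAT AAT ATG CCC TGA — ATG at 5, stop TGA at 44 → 42 nt; ATG at 23, stop TGA at 44 → 24 nt; ATG at 38, stop TGA at 44 → 9 nt.
Frame 3: CTA TGG AGC GAA TAT GGG TAA TGT TGC TCG ATA ATA TGC CCT GAT — no ATG→stop ORF.
Longest ORF is 42 nt in frame 2 (positions 5–46).

2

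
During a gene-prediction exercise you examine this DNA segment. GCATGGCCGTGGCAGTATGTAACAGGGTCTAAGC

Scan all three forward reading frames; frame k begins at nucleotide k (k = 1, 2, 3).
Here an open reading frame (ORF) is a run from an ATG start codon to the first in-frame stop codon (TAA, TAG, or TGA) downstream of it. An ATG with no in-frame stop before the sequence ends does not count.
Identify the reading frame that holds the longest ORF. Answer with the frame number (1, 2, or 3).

Frame 1: GCA TGG CCG TGG CAG TAT GTA ACA GGG TCT AAG — no ATG→stop ORF.
Frame 2: CAT GGC CGT GGC AGT ATG TAA CAG GGT CTA AGC — ATG at 17, stop TAA at 20 → 6 nt.
Frame 3: ATG GCC GTG GCA GTA TGT AAC AGG GTC TAA — ATG at 3, stop TAA at 30 → 30 nt.
Longest ORF is 30 nt in frame 3 (positions 3–32).

3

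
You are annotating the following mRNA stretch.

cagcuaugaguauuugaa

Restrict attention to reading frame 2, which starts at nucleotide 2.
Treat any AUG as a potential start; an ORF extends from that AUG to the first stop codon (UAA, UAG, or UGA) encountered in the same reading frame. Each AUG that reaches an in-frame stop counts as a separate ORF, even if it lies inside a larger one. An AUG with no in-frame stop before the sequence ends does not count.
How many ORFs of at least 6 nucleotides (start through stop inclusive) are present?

0

Frame 2: AGC UAU GAG UAU UUG — no AUG→stop ORF.
No ORF reaches 6 nucleotides. Count = 0.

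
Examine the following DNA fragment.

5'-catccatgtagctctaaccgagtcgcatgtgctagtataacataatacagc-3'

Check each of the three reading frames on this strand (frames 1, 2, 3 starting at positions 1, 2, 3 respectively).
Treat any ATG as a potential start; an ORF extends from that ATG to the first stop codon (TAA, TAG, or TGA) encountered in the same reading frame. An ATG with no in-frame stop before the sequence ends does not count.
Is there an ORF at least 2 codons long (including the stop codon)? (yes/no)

yes

Frame 1: CAT CCA TGT AGC TCT AAC CGA GTC GCA TGT GCT AGT ATA ACA TAA TAC AGC — no ATG→stop ORF.
Frame 2: ATC CAT GTA GCT CTA ACC GAG TCG CAT GTG CTA GTA TAA CAT AAT ACA — no ATG→stop ORF.
Frame 3: TCC ATG TAG CTC TAA CCG AGT CGC ATG TGC TAG TAT AAC ATA ATA CAG — ATG at 6, stop TAG at 9 → 6 nt; ATG at 27, stop TAG at 33 → 9 nt.
Frame 3 has an ORF of 2 codons (positions 6–11) ≥ 2, so yes.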